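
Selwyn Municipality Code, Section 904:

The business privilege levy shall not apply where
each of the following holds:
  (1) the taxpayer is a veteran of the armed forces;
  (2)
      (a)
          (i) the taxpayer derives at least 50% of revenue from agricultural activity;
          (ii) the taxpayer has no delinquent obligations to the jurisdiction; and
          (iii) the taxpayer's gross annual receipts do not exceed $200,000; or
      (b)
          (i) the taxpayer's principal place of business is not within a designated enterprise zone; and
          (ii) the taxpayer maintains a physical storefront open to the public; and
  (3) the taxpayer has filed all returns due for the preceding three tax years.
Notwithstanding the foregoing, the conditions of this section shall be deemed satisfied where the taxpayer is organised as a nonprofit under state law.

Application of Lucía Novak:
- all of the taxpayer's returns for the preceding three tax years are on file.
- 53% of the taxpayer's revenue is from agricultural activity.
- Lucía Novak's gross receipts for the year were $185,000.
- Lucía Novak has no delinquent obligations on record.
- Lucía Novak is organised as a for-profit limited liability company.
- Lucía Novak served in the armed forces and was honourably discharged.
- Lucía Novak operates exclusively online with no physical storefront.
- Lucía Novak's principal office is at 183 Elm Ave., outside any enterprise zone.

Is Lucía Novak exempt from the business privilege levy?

Yes — exempt.

(1) veteran — met.
(i) ≥50% agricultural — satisfied.
(ii) no delinquency — met.
(iii) receipts ≤ $200,000 — met.
So (a) is satisfied (T AND T AND T).
(i) not (in enterprise zone) — satisfied.
(ii) has storefront — not satisfied.
(b) = T AND F = false.
(2): T OR F → true.
(3) returns current — met.
Overall: T AND T AND T → true.
Exception (nonprofit) — not satisfied.
Result: main true OR exception false → true.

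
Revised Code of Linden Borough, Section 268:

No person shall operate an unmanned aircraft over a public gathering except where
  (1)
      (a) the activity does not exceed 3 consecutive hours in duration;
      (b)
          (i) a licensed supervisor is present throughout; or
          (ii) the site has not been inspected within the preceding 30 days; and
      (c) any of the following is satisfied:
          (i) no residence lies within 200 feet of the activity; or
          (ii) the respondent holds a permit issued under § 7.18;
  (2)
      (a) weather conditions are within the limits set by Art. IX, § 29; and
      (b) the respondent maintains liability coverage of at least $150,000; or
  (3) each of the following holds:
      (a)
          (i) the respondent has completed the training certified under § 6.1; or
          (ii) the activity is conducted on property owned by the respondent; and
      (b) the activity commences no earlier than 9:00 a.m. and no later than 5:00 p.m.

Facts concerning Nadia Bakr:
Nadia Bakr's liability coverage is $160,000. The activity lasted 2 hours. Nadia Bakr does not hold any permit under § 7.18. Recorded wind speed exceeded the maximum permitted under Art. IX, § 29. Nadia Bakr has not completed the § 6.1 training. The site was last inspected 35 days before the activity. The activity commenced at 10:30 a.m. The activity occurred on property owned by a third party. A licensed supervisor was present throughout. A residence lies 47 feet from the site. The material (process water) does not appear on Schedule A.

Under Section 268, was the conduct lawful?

No — unlawful.

(a) ≤ 3 hrs duration — holds.
(i) supervisor present — met.
(ii) not (site inspected) — met.
So (b) is satisfied (T OR T).
(i) no residence in 200 ft — not satisfied.
(ii) holds permit — not satisfied.
So (c) is not satisfied (F OR F).
(1) = T AND T AND F = false.
(a) weather ok — not satisfied.
(b) coverage ≥ $150,000 — holds.
So (2) is not satisfied (F AND T).
(i) training certified — not met.
(ii) own property — not satisfied.
(a) = F OR F = false.
(b) start within hours — met.
So (3) is not satisfied (F AND T).
So Overall is not satisfied (F OR F OR F).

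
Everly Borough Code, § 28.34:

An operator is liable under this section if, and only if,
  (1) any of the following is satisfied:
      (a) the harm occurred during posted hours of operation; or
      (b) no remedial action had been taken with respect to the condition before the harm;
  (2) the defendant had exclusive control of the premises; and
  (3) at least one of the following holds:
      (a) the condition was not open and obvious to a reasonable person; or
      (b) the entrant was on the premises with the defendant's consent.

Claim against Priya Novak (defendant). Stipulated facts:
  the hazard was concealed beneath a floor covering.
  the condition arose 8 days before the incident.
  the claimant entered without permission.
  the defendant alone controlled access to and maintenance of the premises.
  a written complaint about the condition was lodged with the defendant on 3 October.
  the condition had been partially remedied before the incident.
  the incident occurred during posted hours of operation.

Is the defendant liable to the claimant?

Yes — liable.

(a) during posted hours — holds.
(b) no remedial action — not met.
So (1) is satisfied (T OR F).
(2) exclusive control — satisfied.
(a) not open/obvious — satisfied.
(b) consent to enter — fails.
So (3) is satisfied (T OR F).
So Overall is satisfied (T AND T AND T).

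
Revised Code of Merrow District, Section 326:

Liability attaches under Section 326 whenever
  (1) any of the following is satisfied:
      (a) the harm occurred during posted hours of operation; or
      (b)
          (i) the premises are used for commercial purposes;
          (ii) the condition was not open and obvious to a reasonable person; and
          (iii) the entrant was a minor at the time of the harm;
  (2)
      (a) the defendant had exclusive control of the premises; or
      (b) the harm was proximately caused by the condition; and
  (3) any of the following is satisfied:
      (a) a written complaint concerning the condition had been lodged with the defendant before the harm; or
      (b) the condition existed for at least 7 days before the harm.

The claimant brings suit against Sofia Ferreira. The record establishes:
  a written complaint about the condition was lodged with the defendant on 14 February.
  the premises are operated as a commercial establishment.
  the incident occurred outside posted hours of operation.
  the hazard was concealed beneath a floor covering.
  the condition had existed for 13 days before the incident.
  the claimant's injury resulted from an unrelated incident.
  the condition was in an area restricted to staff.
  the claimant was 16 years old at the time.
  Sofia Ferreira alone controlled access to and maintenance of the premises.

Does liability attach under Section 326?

(a) during posted hours — not satisfied.
(i) commercial use — met.
(ii) not open/obvious — holds.
(iii) entrant a minor — satisfied.
(b): T AND T AND T → true.
(1): F OR T → true.
(a) exclusive control — holds.
(b) proximate cause — not met.
(2) = T OR F = true.
(a) complaint lodged — satisfied.
(b) condition ≥7 days old — satisfied.
So (3) is satisfied (T OR T).
So Overall is satisfied (T AND T AND T).

Yes — liable.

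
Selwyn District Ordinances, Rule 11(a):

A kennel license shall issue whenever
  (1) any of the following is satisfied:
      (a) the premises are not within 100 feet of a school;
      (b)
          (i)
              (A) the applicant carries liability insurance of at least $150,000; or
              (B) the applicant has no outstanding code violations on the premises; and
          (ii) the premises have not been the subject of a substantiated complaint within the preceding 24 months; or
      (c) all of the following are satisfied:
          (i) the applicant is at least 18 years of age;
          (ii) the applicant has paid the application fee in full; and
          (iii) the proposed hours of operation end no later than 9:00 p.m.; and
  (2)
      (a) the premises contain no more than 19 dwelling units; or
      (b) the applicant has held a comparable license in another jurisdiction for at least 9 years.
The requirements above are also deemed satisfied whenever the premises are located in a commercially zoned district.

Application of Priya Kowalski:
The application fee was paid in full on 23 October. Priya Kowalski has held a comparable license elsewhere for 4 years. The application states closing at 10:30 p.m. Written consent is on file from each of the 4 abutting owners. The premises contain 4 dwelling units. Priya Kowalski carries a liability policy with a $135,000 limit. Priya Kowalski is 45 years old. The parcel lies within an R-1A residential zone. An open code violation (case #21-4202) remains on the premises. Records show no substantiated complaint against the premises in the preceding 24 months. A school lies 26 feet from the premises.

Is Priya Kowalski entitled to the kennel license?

(a) ≥100 ft from school — not met.
(A) insurance ≥ $150,000 — fails.
(B) no code violations — not satisfied.
So (i) is not satisfied (F OR F).
(ii) no complaint in 24 mo. — satisfied.
So (b) is not satisfied (F AND T).
(i) age ≥ 18 — satisfied.
(ii) fee paid — met.
(iii) closes by 9 p.m. — not satisfied.
(c): T AND T AND F → false.
So (1) is not satisfied (F OR F OR F).
(a) ≤ 19 units — met.
(b) prior license ≥ 9 yr — not met.
So (2) is satisfied (T OR F).
Overall = F AND T = false.
Exception (commercially zoned) — not satisfied.
Result: main false OR exception false → false.

No — denied.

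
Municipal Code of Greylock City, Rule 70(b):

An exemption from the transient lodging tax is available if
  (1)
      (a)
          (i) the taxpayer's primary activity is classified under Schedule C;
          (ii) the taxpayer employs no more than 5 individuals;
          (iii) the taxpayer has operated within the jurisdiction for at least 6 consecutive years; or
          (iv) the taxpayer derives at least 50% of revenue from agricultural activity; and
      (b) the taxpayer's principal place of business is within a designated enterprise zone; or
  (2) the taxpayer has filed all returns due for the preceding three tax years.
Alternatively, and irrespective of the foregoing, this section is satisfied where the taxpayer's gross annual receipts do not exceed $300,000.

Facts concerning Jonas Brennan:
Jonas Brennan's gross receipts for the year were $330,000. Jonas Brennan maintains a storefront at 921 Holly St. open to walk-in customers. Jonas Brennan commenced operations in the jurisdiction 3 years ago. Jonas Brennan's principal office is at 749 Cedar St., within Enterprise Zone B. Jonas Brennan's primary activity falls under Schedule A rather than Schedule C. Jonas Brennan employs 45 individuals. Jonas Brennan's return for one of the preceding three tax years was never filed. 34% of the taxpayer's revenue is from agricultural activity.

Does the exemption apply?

No — not exempt.

(i) Schedule C activity — not satisfied.
(ii) ≤ 5 employees — fails.
(iii) ≥ 6 yrs in jurisdiction — fails.
(iv) ≥50% agricultural — not satisfied.
So (a) is not satisfied (F OR F OR F OR F).
(b) in enterprise zone — met.
So (1) is not satisfied (F AND T).
(2) returns current — not met.
Overall = F OR F = false.
Exception (receipts ≤ $300,000) — not satisfied.
Result: main false OR exception false → false.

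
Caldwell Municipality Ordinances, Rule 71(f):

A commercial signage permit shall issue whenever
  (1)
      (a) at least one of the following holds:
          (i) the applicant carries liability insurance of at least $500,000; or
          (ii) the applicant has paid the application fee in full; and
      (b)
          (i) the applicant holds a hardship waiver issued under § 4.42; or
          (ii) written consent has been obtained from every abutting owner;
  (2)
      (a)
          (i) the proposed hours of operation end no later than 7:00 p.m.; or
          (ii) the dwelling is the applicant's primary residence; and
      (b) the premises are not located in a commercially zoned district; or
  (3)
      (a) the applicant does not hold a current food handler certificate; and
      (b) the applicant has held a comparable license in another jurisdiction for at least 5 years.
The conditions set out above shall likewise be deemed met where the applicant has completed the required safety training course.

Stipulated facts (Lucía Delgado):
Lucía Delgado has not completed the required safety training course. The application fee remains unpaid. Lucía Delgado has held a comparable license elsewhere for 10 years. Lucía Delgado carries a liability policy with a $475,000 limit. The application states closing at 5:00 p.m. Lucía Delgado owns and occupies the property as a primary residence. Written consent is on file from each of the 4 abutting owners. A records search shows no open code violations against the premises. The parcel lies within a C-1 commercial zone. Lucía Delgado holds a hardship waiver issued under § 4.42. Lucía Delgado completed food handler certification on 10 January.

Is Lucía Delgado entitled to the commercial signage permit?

No — denied.

(i) insurance ≥ $500,000 — fails.
(ii) fee paid — fails.
(a) = F OR F = false.
(i) hardship waiver — met.
(ii) all abutters consent — satisfied.
So (b) is satisfied (T OR T).
(1) = F AND T = false.
(i) closes by 7 p.m. — met.
(ii) primary residence — met.
So (a) is satisfied (T OR T).
(b) not (commercially zoned) — not met.
So (2) is not satisfied (T AND F).
(a) not (food handler cert.) — fails.
(b) prior license ≥ 5 yr — holds.
So (3) is not satisfied (F AND T).
So Overall is not satisfied (F OR F OR F).
Exception (safety training) — not satisfied.
Result: main false OR exception false → false.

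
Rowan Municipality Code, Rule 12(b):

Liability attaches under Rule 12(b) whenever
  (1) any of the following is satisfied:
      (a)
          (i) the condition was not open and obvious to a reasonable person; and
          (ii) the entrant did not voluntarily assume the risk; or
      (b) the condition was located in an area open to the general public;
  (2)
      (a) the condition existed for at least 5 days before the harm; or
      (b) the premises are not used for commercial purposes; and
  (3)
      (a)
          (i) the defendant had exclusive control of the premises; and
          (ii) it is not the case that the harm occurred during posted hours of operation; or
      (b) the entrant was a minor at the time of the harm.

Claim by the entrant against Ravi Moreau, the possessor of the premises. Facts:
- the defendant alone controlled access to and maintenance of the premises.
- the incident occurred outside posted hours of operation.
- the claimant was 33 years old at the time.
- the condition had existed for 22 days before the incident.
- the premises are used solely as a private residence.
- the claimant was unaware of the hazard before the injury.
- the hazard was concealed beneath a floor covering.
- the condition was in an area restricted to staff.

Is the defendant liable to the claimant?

Yes — liable.

(i) not open/obvious — holds.
(ii) no assumed risk — holds.
(a) = T AND T = true.
(b) public area — not satisfied.
So (1) is satisfied (T OR F).
(a) condition ≥5 days old — satisfied.
(b) not (commercial use) — met.
(2): T OR T → true.
(i) exclusive control — met.
(ii) not (during posted hours) — met.
(a): T AND T → true.
(b) entrant a minor — fails.
(3) = T OR F = true.
So Overall is satisfied (T AND T AND T).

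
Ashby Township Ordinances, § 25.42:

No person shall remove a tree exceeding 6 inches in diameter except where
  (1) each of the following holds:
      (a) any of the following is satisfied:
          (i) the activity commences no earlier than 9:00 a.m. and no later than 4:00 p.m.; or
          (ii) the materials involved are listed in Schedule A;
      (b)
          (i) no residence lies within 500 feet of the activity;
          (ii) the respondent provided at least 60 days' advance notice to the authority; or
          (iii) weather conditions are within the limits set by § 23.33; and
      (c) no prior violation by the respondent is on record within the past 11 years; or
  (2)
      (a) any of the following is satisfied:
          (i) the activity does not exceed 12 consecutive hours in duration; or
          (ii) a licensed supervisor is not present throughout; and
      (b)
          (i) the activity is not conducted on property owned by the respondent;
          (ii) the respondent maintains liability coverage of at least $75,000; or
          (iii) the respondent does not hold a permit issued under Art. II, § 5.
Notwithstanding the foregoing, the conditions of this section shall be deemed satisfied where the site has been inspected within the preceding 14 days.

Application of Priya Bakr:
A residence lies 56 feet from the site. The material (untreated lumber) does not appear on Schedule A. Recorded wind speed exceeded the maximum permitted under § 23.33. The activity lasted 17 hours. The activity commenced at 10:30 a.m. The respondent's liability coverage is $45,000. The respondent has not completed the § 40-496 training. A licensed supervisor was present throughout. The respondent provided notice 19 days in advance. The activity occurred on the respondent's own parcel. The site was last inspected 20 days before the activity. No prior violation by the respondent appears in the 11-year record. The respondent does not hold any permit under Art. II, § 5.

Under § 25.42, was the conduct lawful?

(i) start within hours — satisfied.
(ii) Schedule A material — not satisfied.
(a) = T OR F = true.
(i) no residence in 500 ft — fails.
(ii) ≥60 days' notice — fails.
(iii) weather ok — fails.
So (b) is not satisfied (F OR F OR F).
(c) no prior violation — holds.
(1) = T AND F AND T = false.
(i) ≤ 12 hrs duration — fails.
(ii) not (supervisor present) — not satisfied.
So (a) is not satisfied (F OR F).
(i) not (own property) — not satisfied.
(ii) coverage ≥ $75,000 — not met.
(iii) not (holds permit) — holds.
(b): F OR F OR T → true.
(2) = F AND T = false.
So Overall is not satisfied (F OR F).
Exception (site inspected) — not satisfied.
Result: main false OR exception false → false.

No — unlawful.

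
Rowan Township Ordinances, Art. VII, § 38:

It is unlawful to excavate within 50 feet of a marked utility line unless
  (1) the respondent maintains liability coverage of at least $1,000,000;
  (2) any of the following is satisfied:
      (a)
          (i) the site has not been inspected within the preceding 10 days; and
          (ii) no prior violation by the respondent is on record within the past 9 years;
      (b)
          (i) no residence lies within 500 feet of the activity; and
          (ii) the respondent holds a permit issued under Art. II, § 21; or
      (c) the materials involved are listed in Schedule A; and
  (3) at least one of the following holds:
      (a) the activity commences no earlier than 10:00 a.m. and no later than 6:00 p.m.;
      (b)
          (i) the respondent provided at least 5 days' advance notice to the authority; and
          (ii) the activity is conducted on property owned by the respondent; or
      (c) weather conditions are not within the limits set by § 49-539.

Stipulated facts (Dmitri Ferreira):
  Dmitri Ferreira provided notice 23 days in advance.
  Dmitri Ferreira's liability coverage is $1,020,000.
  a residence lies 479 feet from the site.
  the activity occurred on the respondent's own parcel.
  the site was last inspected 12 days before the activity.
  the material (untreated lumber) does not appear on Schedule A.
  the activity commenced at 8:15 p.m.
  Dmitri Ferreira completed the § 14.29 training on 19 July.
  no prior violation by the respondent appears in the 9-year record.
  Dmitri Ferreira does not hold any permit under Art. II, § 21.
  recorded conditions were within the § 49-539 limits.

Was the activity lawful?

Yes — lawful.

(1) coverage ≥ $1,000,000 — met.
(i) not (site inspected) — met.
(ii) no prior violation — satisfied.
(a): T AND T → true.
(i) no residence in 500 ft — not satisfied.
(ii) holds permit — not met.
(b) = F AND F = false.
(c) Schedule A material — fails.
(2): T OR F OR F → true.
(a) start within hours — not satisfied.
(i) ≥5 days' notice — satisfied.
(ii) own property — satisfied.
(b): T AND T → true.
(c) not (weather ok) — not met.
(3) = F OR T OR F = true.
So Overall is satisfied (T AND T AND T).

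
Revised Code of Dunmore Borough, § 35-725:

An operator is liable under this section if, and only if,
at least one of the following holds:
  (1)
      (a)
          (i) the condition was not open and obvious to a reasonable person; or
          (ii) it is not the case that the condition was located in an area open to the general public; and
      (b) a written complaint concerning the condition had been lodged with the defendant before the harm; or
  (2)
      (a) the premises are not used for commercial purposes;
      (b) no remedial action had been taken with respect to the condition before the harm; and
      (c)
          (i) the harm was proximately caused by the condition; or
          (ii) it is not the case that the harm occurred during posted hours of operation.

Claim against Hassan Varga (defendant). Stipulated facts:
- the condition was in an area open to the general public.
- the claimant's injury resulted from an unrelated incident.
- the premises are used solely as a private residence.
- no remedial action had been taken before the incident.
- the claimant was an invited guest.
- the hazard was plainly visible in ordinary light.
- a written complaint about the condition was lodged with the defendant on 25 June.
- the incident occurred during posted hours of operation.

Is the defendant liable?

No — not liable.

(i) not open/obvious — fails.
(ii) not (public area) — not met.
(a) = F OR F = false.
(b) complaint lodged — satisfied.
(1): F AND T → false.
(a) not (commercial use) — satisfied.
(b) no remedial action — satisfied.
(i) proximate cause — fails.
(ii) not (during posted hours) — not satisfied.
(c) = F OR F = false.
(2): T AND T AND F → false.
So Overall is not satisfied (F OR F).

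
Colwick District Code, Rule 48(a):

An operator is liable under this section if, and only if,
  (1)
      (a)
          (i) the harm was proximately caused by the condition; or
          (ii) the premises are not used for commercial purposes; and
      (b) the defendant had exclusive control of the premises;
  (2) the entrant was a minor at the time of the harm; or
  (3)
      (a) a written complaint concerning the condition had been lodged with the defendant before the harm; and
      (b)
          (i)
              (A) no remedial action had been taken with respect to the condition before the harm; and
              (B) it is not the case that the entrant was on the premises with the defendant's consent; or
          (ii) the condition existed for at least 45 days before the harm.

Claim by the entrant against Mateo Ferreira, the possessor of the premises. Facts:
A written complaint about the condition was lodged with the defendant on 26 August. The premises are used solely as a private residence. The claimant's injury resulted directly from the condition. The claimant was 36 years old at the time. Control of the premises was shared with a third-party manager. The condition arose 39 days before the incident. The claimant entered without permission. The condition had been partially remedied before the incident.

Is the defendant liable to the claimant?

(i) proximate cause — holds.
(ii) not (commercial use) — holds.
(a) = T OR T = true.
(b) exclusive control — not satisfied.
(1) = T AND F = false.
(2) entrant a minor — fails.
(a) complaint lodged — holds.
(A) no remedial action — fails.
(B) not (consent to enter) — met.
So (i) is not satisfied (F AND T).
(ii) condition ≥45 days old — not satisfied.
(b) = F OR F = false.
So (3) is not satisfied (T AND F).
So Overall is not satisfied (F OR F OR F).

No — not liable.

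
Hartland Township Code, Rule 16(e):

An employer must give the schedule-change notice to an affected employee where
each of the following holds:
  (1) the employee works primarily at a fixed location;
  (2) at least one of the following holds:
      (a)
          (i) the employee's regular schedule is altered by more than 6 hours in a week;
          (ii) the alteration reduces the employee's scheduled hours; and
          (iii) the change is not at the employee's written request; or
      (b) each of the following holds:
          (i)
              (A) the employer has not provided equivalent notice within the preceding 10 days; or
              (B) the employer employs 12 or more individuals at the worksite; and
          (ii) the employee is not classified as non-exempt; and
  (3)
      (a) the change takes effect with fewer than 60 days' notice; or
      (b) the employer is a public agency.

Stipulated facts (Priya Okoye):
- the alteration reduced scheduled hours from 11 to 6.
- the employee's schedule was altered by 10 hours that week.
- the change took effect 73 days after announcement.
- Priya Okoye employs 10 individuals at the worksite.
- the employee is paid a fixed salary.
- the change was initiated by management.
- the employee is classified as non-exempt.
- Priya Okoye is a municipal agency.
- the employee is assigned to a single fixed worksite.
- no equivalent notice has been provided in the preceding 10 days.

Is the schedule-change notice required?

Yes — required.

(1) fixed location — satisfied.
(i) schedule shift > 6h — holds.
(ii) hours reduced — satisfied.
(iii) not employee-requested — holds.
(a): T AND T AND T → true.
(A) no recent notice — holds.
(B) ≥ 12 at site — not satisfied.
(i) = T OR F = true.
(ii) not (non-exempt) — fails.
(b) = T AND F = false.
(2): T OR F → true.
(a) < 60 days' notice — not met.
(b) public agency — satisfied.
So (3) is satisfied (F OR T).
Overall = T AND T AND T = true.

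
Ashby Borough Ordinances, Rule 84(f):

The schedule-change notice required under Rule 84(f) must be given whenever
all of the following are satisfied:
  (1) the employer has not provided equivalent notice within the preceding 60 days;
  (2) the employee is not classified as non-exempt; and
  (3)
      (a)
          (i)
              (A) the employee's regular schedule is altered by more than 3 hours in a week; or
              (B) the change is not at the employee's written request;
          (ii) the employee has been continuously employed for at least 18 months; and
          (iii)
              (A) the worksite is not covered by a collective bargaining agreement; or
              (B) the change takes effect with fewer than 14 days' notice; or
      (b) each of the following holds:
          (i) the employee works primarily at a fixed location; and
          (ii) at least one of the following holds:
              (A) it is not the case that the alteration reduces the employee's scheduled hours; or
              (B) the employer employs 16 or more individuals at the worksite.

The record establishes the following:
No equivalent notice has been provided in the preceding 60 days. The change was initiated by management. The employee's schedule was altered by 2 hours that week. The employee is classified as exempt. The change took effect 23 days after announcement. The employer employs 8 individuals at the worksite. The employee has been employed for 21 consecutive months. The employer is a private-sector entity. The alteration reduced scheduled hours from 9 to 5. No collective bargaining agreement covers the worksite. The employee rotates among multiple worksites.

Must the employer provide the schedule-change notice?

Yes — required.

(1) no recent notice — met.
(2) not (non-exempt) — satisfied.
(A) schedule shift > 3h — not met.
(B) not employee-requested — holds.
(i) = F OR T = true.
(ii) tenure ≥ 18 mo. — satisfied.
(A) no CBA — met.
(B) < 14 days' notice — not satisfied.
(iii) = T OR F = true.
(a): T AND T AND T → true.
(i) fixed location — fails.
(A) not (hours reduced) — not met.
(B) ≥ 16 at site — not met.
So (ii) is not satisfied (F OR F).
(b) = F AND F = false.
(3): T OR F → true.
Overall: T AND T AND T → true.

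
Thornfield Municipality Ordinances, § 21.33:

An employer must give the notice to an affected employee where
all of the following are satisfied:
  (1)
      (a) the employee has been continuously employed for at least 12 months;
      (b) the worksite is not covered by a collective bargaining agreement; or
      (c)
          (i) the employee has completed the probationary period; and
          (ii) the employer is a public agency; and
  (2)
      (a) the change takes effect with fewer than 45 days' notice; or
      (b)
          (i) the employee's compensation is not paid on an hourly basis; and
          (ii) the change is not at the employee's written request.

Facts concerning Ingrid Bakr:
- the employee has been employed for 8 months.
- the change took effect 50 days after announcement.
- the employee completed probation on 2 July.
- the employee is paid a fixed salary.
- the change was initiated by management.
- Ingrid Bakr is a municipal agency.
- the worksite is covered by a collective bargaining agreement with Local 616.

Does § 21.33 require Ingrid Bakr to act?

Yes — required.

(a) tenure ≥ 12 mo. — fails.
(b) no CBA — not satisfied.
(i) past probation — holds.
(ii) public agency — holds.
(c) = T AND T = true.
(1): F OR F OR T → true.
(a) < 45 days' notice — not satisfied.
(i) not (hourly-paid) — met.
(ii) not employee-requested — holds.
(b) = T AND T = true.
(2) = F OR T = true.
Overall = T AND T = true.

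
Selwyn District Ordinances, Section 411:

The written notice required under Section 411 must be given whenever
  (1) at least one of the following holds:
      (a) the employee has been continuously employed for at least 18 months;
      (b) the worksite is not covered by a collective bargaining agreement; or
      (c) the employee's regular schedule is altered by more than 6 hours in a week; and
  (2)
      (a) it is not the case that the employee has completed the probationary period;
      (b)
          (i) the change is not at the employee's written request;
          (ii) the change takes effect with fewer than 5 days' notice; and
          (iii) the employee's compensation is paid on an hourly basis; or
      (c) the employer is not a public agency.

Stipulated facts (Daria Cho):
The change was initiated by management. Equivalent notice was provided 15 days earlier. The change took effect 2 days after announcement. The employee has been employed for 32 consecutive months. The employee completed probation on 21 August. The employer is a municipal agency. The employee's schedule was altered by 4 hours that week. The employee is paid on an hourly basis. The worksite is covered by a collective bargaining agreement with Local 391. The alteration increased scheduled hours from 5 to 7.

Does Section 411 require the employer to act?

(a) tenure ≥ 18 mo. — holds.
(b) no CBA — fails.
(c) schedule shift > 6h — not met.
(1): T OR F OR F → true.
(a) not (past probation) — not met.
(i) not employee-requested — holds.
(ii) < 5 days' notice — holds.
(iii) hourly-paid — holds.
So (b) is satisfied (T AND T AND T).
(c) not (public agency) — fails.
(2): F OR T OR F → true.
Overall = T AND T = true.

Yes — required.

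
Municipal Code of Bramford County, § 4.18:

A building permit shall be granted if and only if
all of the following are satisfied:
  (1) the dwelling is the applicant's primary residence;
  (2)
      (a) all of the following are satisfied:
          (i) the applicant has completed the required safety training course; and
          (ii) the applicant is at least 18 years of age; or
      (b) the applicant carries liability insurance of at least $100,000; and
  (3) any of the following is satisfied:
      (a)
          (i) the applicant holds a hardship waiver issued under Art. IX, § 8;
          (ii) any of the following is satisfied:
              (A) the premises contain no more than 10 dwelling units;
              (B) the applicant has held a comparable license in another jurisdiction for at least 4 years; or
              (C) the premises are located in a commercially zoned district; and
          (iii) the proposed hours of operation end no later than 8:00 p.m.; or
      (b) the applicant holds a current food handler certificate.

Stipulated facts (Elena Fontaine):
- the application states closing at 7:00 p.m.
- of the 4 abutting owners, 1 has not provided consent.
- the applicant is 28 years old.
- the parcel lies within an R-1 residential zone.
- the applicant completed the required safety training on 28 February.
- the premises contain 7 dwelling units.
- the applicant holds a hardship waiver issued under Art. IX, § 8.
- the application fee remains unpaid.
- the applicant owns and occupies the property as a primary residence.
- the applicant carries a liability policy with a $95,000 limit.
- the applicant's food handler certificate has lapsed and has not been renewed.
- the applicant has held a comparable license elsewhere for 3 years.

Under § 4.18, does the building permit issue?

Yes — granted.

(1) primary residence — met.
(i) safety training — satisfied.
(ii) age ≥ 18 — holds.
So (a) is satisfied (T AND T).
(b) insurance ≥ $100,000 — not met.
(2): T OR F → true.
(i) hardship waiver — satisfied.
(A) ≤ 10 units — met.
(B) prior license ≥ 4 yr — not met.
(C) commercially zoned — fails.
(ii): T OR F OR F → true.
(iii) closes by 8 p.m. — satisfied.
(a): T AND T AND T → true.
(b) food handler cert. — not met.
(3) = T OR F = true.
Overall: T AND T AND T → true.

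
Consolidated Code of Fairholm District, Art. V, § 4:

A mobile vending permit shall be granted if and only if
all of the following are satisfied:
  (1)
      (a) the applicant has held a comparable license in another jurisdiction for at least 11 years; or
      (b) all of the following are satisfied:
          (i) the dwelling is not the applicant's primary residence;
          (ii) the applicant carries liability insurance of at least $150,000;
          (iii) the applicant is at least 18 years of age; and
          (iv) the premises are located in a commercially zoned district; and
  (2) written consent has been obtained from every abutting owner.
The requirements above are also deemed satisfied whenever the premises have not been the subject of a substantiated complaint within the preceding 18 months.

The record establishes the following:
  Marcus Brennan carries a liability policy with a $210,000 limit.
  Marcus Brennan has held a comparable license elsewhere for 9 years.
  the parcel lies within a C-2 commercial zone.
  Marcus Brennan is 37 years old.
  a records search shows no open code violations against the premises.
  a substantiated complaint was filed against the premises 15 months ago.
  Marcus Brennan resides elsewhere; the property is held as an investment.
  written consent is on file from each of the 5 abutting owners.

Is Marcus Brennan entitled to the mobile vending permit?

(a) prior license ≥ 11 yr — not satisfied.
(i) not (primary residence) — satisfied.
(ii) insurance ≥ $150,000 — met.
(iii) age ≥ 18 — satisfied.
(iv) commercially zoned — satisfied.
(b): T AND T AND T AND T → true.
So (1) is satisfied (F OR T).
(2) all abutters consent — satisfied.
Overall = T AND T = true.
Exception (no complaint in 18 mo.) — not satisfied.
Result: main true OR exception false → true.

Yes — granted.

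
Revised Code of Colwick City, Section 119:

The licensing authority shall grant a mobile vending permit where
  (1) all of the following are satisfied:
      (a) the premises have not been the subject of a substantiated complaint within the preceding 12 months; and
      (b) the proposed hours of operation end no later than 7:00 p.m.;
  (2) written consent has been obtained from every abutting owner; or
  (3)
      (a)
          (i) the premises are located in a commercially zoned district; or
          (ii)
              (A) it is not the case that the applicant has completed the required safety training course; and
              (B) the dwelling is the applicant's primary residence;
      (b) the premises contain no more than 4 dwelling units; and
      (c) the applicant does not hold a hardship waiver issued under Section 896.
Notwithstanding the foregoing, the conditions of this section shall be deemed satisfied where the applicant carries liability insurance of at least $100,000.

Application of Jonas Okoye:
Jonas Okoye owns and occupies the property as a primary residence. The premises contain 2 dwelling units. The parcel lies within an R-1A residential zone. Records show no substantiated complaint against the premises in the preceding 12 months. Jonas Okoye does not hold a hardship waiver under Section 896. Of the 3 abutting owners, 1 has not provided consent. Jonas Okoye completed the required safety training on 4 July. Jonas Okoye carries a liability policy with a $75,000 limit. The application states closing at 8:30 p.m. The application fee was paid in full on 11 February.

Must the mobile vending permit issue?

No — denied.

(a) no complaint in 12 mo. — holds.
(b) closes by 7 p.m. — fails.
(1): T AND F → false.
(2) all abutters consent — not satisfied.
(i) commercially zoned — not satisfied.
(A) not (safety training) — not met.
(B) primary residence — holds.
(ii) = F AND T = false.
(a) = F OR F = false.
(b) ≤ 4 units — holds.
(c) not (hardship waiver) — satisfied.
(3) = F AND T AND T = false.
Overall = F OR F OR F = false.
Exception (insurance ≥ $100,000) — not satisfied.
Result: main false OR exception false → false.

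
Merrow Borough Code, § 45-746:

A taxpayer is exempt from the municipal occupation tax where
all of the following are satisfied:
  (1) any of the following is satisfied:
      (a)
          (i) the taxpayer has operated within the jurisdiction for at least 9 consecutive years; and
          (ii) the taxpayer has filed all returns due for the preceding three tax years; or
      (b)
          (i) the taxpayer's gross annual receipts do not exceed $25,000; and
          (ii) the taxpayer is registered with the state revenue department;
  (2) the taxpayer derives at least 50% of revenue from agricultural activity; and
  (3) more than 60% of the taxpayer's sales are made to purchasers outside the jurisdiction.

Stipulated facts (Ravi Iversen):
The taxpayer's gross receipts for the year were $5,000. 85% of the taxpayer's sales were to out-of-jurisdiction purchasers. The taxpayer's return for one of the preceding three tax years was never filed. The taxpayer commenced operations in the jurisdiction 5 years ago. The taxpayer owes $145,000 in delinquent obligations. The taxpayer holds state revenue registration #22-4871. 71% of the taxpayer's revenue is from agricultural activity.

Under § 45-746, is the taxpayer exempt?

(i) ≥ 9 yrs in jurisdiction — not satisfied.
(ii) returns current — not met.
(a) = F AND F = false.
(i) receipts ≤ $25,000 — satisfied.
(ii) state-registered — holds.
(b) = T AND T = true.
(1) = F OR T = true.
(2) ≥50% agricultural — met.
(3) >60% out-of-jur. sales — met.
Overall = T AND T AND T = true.

Yes — exempt.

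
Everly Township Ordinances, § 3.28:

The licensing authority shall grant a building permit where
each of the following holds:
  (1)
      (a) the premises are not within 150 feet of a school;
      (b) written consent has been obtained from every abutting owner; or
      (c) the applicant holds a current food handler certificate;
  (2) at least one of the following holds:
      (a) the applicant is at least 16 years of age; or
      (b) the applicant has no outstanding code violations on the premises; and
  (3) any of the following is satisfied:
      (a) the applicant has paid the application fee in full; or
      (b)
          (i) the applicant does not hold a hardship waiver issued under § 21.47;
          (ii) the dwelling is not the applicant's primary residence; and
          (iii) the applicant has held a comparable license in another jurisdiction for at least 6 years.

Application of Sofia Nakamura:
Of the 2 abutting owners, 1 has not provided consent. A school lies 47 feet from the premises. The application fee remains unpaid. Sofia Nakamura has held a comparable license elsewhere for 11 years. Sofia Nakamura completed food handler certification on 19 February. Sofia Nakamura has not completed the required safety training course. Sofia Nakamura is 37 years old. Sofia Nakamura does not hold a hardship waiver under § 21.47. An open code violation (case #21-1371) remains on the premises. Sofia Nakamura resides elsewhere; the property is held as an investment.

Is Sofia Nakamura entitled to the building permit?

(a) ≥150 ft from school — not satisfied.
(b) all abutters consent — fails.
(c) food handler cert. — holds.
(1): F OR F OR T → true.
(a) age ≥ 16 — holds.
(b) no code violations — fails.
(2): T OR F → true.
(a) fee paid — not satisfied.
(i) not (hardship waiver) — met.
(ii) not (primary residence) — met.
(iii) prior license ≥ 6 yr — satisfied.
(b): T AND T AND T → true.
(3): F OR T → true.
Overall = T AND T AND T = true.

Yes — granted.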